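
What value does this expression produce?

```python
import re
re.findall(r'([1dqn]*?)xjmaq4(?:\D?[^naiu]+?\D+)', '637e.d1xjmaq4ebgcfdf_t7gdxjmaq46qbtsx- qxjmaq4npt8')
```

['d1', 'd']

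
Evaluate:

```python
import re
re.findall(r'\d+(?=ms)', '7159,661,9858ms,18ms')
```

['9858', '18']

Lookahead/lookbehind check context without consuming it, so the matched span excludes the asserted characters.
Scanning left to right: at [9:13] → '9858'; at [16:18] → '18'.
Since nothing is captured, `findall` lists the 2 matched substrings directly.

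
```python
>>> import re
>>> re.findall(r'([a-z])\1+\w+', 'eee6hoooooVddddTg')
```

['e']

The backreference `\1` re-matches whatever the first group consumed, character for character.
Scanning left to right: at [0:17] match 'eee6hoooooVddddTg', group 1 = 'e'.
With a single group, `findall` returns only what that group captured — 1 item.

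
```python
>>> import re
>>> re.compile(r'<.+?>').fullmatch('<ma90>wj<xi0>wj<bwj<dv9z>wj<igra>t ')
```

None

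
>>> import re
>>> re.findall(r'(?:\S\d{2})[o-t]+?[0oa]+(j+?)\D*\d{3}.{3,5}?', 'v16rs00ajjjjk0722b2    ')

['j']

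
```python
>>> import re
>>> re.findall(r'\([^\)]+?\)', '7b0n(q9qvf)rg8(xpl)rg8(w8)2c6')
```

Scanning left to right: at [4:11] → '(q9qvf)'; at [14:19] → '(xpl)'; at [22:26] → '(w8)'.
No capturing groups, so `findall` returns the 3 full match strings.

['(q9qvf)', '(xpl)', '(w8)']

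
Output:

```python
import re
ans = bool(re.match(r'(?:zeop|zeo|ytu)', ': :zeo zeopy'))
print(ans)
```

False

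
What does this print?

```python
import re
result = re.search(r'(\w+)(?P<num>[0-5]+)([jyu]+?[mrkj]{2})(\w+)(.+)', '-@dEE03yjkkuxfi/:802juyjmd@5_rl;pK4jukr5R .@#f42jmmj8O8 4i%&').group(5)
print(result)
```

/:802juyjmd@5_rl;pK4jukr5R .@#f42jmmj8O8 4i%&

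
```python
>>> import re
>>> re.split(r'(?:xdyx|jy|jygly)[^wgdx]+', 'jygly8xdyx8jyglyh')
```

['', '', 'glyh']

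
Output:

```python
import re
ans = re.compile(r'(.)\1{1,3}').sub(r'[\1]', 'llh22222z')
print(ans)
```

`\1` has to match the exact text group 1 already captured.
Each match is replaced using the text its own group 1 captured.

[l]h[2]2z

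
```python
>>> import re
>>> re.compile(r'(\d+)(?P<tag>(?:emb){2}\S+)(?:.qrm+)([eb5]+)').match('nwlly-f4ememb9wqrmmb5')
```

None

`re.match` won't scan ahead — the pattern has to work from the very first character.
Here the pattern fails at index 0, so the call returns None.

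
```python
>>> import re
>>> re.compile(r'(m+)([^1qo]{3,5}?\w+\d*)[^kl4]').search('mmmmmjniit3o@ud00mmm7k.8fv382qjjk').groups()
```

('mmmmm', 'jniit3o')

The match spans [0:13] → 'mmmmmjniit3o@'.
Captured: group 1 = 'mmmmm', group 2 = 'jniit3o'.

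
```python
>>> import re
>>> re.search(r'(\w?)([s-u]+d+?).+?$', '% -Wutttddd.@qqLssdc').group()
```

'Wutttddd.@qqLssdc'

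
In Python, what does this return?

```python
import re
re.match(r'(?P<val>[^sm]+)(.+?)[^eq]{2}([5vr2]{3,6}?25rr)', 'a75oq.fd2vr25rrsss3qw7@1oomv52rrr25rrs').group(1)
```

The match spans [0:37] → 'a75oq.fd2vr25rrsss3qw7@1oomv52rrr25rr'.
Captured: group 1 = 'a75oq.fd2vr25rr', group 2 = 'sss3qw7@1o', group 3 = 'v52rrr25rr'.

'a75oq.fd2vr25rr'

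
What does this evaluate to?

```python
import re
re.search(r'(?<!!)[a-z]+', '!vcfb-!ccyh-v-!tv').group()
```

'cfb'

`(?!…)`/`(?<!…)` only lets a position through if the neighbouring text does NOT match; no characters are consumed.
The match spans [2:5] → 'cfb'.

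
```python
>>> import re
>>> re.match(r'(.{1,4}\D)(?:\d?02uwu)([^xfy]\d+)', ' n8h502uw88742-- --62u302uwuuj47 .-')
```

None

`match` is anchored at position 0; if the pattern doesn't fit there, it returns None.
Here the string doesn't start with a match, so the call returns None.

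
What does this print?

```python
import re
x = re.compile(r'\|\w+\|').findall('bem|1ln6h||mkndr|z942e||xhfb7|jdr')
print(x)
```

Matches: at [3:10] → '|1ln6h|'; at [10:17] → '|mkndr|'; at [23:30] → '|xhfb7|'.
Since nothing is captured, `findall` lists the 3 matched substrings directly.

['|1ln6h|', '|mkndr|', '|xhfb7|']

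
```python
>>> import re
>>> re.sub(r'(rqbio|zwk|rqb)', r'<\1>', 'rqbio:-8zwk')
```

'<rqbio>:-8<zwk>'

Alternation tries branches left to right and keeps the first one that lets the overall match succeed at that position.
Matches: at [0:5] → 'rqbio'; at [8:11] → 'zwk'.
Each match is replaced using the text its own group 1 captured.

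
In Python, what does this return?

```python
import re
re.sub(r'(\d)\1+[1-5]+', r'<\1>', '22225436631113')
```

After group 1 captures some text, `\1` only succeeds where that same text appears again.
`\1` in the replacement pulls in group 1's text for each match.

'<2><6>'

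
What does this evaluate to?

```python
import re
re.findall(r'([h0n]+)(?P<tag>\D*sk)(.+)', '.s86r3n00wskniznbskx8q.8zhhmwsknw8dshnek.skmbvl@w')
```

`findall` packs the 3 group values into a tuple for every match.

[('n00', 'wskniznbsk', 'x8q.8zhhmwsknw8dshnek.skmbvl@w')]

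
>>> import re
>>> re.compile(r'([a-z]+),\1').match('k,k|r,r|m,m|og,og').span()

(0, 3)

`\1` is not a pattern — it's the concrete string captured by group 1, re-applied verbatim.
With `match`, the pattern is implicitly anchored at the beginning.
The match spans [0:3] → 'k,k'.
Captured: group 1 = 'k'.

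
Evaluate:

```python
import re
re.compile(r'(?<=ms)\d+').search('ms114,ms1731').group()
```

'114'

The lookaround is zero-width — it requires the adjacent text to match without consuming it, so the asserted text isn't part of the match.
The match spans [2:5] → '114'.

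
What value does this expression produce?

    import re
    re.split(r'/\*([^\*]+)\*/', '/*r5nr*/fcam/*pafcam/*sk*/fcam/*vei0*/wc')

['', 'r5nr', 'fcam/*pafcam', 'sk', 'fcam', 'vei0', 'wc']

Matches to split on: at [0:8] → '/*r5nr*/'; at [20:26] → '/*sk*/'; at [30:38] → '/*vei0*/'.
`re.split` interleaves the captured-group text with the surrounding fragments.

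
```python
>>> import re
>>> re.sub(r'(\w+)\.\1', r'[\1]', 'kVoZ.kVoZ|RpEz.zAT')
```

`\1` has to match the exact text group 1 already captured.
The replacement refers to a captured group, so each match is rewritten using its own captured text.

'[kVoZ]|RpE[z]AT'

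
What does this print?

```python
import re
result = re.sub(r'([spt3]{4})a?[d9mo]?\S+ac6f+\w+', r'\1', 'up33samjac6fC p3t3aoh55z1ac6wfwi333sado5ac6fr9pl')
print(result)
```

Each match is replaced using the text its own group 1 captured.

up33s p3t3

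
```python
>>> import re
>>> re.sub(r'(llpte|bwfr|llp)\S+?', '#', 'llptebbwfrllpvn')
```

Alternation isn't longest-match — the leftmost alternative that fits at this position is chosen.
`sub` substitutes '#' at each match site.

'##lpvn'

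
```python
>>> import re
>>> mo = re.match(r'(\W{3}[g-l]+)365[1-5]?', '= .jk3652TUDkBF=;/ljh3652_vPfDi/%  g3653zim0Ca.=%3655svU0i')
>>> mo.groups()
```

The match spans [0:9] → '= .jk3652'.
Captured: group 1 = '= .jk'.

('= .jk',)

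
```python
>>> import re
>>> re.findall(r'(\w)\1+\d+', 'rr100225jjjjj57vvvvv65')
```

A backreference is literal: `\1` must see the identical characters the first group matched.
One capturing group, so `findall` returns just the captured substring from each match — 3 in all.

['r', 'j', 'v']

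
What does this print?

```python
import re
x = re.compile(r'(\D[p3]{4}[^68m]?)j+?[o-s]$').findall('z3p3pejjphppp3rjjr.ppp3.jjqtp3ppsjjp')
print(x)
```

['tp3pps']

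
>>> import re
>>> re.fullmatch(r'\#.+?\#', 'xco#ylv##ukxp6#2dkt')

None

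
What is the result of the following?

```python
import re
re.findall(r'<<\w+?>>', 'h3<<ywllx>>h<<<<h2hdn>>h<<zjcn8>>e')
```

Matches: at [2:11] → '<<ywllx>>'; at [14:23] → '<<h2hdn>>'; at [24:33] → '<<zjcn8>>'.
With no groups in the pattern, `findall` gives back each whole match — 3 here.

['<<ywllx>>', '<<h2hdn>>', '<<zjcn8>>']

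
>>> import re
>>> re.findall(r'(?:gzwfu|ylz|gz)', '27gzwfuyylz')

['gzwfu', 'ylz']

Branches in `(...|...)` are attempted left-to-right; the first branch that allows the whole pattern to succeed is taken.
No capturing groups, so `findall` returns the 2 full match strings.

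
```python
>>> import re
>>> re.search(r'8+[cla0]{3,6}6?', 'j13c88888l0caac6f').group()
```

The match spans [4:16] → '88888l0caac6'.

'88888l0caac6'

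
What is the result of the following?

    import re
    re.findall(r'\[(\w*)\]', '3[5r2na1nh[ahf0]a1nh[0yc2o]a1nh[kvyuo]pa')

['ahf0', '0yc2o', 'kvyuo']

Because there's exactly one group, `findall` drops the full match and keeps group 1 from each hit.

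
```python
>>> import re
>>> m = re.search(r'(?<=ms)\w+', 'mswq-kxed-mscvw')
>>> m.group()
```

The positive lookaround only admits positions where the adjacent text matches; those characters stay outside the span.
Unlike `match`, `search` isn't anchored — it looks for the pattern anywhere in the string.
The match spans [2:4] → 'wq'.

'wq'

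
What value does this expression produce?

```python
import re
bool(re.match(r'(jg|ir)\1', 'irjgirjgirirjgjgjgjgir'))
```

False

`re.match` won't scan ahead — the pattern has to work from the very first character.
Here position 0 doesn't satisfy it, so the call returns None, and `bool(None)` is False.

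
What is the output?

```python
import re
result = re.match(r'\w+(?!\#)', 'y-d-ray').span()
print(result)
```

Because the assertion is negative and zero-width, positions next to the forbidden text are skipped.
With `match`, the pattern is implicitly anchored at the beginning.
The match spans [0:1] → 'y'.

(0, 1)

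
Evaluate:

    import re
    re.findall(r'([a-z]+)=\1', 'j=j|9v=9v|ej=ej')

`\1` is not a pattern — it's the concrete string captured by group 1, re-applied verbatim.
Walking the string: at [0:3] match 'j=j', group 1 = 'j'; at [10:15] match 'ej=ej', group 1 = 'ej'.
One capturing group, so `findall` returns just the captured substring from each match — 2 in all.

['j', 'ej']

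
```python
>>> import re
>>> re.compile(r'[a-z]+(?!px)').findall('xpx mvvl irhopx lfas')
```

The negative lookahead/lookbehind blocks any match where the forbidden context is present.
Walking the string: at [0:3] → 'xpx'; at [4:8] → 'mvvl'; at [9:15] → 'irhopx'; at [16:20] → 'lfas'.
No capturing groups, so `findall` returns the 4 full match strings.

['xpx', 'mvvl', 'irhopx', 'lfas']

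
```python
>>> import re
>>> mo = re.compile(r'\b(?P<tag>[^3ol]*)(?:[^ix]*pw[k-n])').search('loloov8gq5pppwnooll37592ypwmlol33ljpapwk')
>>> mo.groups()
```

('',)

This matches a word boundary (`\b`, zero-width); then zero or more of any character except [3ol] (captured as 'tag'); then zero or more of any character except [ix], then the literal 'pw', then a character in [k-n] (non-capturing group).
`re.search` tries every starting position until one works.
The match spans [0:40] → 'loloov8gq5pppwnooll37592ypwmlol33ljpapwk'.
Captured: group 1 = ''.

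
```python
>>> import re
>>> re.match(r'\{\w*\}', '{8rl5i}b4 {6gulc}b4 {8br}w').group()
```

'{8rl5i}'

With `match`, the pattern is implicitly anchored at the beginning.
The match spans [0:7] → '{8rl5i}'.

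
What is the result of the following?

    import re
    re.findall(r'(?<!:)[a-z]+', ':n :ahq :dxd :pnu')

The negative lookaround is zero-width — it rules out positions where the adjacent text would match, without consuming anything.
Matches: at [5:7] → 'hq'; at [10:12] → 'xd'; at [15:17] → 'nu'.
No capturing groups, so `findall` returns the 3 full match strings.

['hq', 'xd', 'nu']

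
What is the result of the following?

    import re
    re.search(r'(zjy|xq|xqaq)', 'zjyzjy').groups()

`search` walks the string left to right and returns the first match it finds.
The match spans [0:3] → 'zjy'.
Captured: group 1 = 'zjy'.

('zjy',)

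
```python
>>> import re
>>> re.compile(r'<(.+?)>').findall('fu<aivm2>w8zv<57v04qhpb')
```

['aivm2']

Scanning left to right: at [2:9] match '<aivm2>', group 1 = 'aivm2'.
With a single group, `findall` returns only what that group captured — 1 item.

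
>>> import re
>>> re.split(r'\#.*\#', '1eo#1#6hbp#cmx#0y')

['1eo', '0y']

Matches to split on: at [3:15] → '#1#6hbp#cmx#'.
Each match becomes a cut point; 2 segments remain.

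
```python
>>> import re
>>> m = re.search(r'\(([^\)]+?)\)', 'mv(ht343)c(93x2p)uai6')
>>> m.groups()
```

('ht343',)

Unlike `match`, `search` isn't anchored — it looks for the pattern anywhere in the string.
The match spans [2:9] → '(ht343)'.
Captured: group 1 = 'ht343'.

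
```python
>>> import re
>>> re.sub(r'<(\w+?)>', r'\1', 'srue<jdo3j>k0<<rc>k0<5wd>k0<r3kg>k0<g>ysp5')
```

Matches: at [4:11] → '<jdo3j>'; at [14:18] → '<rc>'; at [20:25] → '<5wd>'; at [27:33] → '<r3kg>'; at [35:38] → '<g>'.
Each match is replaced using the text its own group 1 captured.

'sruejdo3jk0<rck05wdk0r3kgk0gysp5'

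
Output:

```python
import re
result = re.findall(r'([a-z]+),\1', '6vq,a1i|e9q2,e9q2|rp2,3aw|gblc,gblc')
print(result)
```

['gblc']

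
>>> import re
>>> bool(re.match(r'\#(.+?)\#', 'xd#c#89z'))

False

`re.match` won't scan ahead — the pattern has to work from the very first character.
Here the string doesn't start with a match, so the call returns None, and `bool(None)` is False.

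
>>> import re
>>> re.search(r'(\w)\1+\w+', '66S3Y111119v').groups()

A backreference is literal: `\1` must see the identical characters the first group matched.
`re.search` scans for the first position where the pattern succeeds.
The match spans [0:12] → '66S3Y111119v'.
Captured: group 1 = '6'.

('6',)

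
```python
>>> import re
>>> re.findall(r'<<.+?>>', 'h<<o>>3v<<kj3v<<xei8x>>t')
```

Lazy quantifiers expand one character at a time until the remainder of the pattern can match.
Matches: at [1:6] → '<<o>>'; at [8:23] → '<<kj3v<<xei8x>>'.
No capturing groups, so `findall` returns the 2 full match strings.

['<<o>>', '<<kj3v<<xei8x>>']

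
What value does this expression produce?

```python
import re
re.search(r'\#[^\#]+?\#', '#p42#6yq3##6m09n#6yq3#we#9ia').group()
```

`search` walks the string left to right and returns the first match it finds.
The match spans [0:5] → '#p42#'.

'#p42#'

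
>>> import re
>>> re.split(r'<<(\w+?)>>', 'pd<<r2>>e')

Matches to split on: at [2:8] → '<<r2>>'.
Because the pattern has a capturing group, `split` also inserts each captured text between the pieces.

['pd', 'r2', 'e']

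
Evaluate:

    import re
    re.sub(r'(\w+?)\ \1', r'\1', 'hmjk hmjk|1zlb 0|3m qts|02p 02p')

'hmjk|1zlb 0|3m qts|02p'

After group 1 captures some text, `\1` only succeeds where that same text appears again.
The replacement refers to a captured group, so each match is rewritten using its own captured text.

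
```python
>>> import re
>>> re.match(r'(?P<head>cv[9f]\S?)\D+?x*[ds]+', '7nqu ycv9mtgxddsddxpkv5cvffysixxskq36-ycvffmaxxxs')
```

None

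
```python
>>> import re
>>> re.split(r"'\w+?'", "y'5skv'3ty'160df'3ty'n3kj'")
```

['y', '3ty', '3ty', '']

Splitting on the pattern gives 4 pieces.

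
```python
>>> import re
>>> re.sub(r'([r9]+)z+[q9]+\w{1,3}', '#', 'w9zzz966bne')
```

'w#ne'

This matches one or more of one of [r9] (captured); then one or more of a literal 'z', then one or more of one of [q9], then 1 to 3 of a word character.
Matches: at [1:9] → '9zzz966b'.
Every occurrence is swapped for '#'.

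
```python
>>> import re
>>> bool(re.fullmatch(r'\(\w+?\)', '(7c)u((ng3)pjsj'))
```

False

`re.fullmatch` requires the pattern to consume the entire string.
Here the string isn't matched end-to-end, so the call returns None, and `bool(None)` is False.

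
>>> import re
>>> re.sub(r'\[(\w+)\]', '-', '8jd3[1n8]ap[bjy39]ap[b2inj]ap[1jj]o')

Matches: at [4:9] → '[1n8]'; at [11:18] → '[bjy39]'; at [20:27] → '[b2inj]'; at [29:34] → '[1jj]'.
Each match is replaced by '-'.

'8jd3-ap-ap-ap-o'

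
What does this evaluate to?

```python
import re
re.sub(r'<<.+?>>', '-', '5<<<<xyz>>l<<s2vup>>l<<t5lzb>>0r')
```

'5-l-l-0r'

The `?` after the quantifier makes it lazy — it takes as little as possible before letting the rest of the pattern try.
Matches: at [1:10] → '<<<<xyz>>'; at [11:20] → '<<s2vup>>'; at [21:30] → '<<t5lzb>>'.
Each match is replaced by '-'.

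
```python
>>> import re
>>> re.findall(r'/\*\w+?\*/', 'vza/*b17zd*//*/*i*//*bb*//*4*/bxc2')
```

With no groups in the pattern, `findall` gives back each whole match — 4 here.

['/*b17zd*/', '/*i*/', '/*bb*/', '/*4*/']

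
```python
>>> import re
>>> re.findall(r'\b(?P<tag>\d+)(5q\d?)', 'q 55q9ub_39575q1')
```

[('5', '5q9')]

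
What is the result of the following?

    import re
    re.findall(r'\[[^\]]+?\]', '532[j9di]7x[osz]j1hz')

['[j9di]', '[osz]']

No capturing groups, so `findall` returns the 2 full match strings.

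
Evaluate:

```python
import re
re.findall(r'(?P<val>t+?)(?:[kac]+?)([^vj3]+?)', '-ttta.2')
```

[('ttt', '.')]

Pattern: one or more of a literal 't' (lazy) (captured as 'val'); then one or more of one of [kac] (lazy) (non-capturing group); then one or more of any character except [vj3] (lazy) (captured).
Matches: at [1:6] match 'ttta.', groups = ('ttt', '.').
`findall` packs the 2 group values into a tuple for every match.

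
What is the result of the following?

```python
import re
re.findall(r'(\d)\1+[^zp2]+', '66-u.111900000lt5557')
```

After group 1 captures some text, `\1` only succeeds where that same text appears again.
Because there's exactly one group, `findall` drops the full match and keeps group 1 from the one hit.

['6']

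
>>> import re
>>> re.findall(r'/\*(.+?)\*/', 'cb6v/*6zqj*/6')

['6zqj']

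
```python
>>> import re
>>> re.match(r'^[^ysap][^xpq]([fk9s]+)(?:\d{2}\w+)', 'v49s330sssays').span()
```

(0, 13)

`re.match` only tries the pattern at the start of the string.
The match spans [0:13] → 'v49s330sssays'.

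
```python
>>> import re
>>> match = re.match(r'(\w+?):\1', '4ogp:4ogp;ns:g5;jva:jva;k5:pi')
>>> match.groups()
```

('4ogp',)

`\1` is not a pattern — it's the concrete string captured by group 1, re-applied verbatim.
`re.match` only tries the pattern at the start of the string.
The match spans [0:9] → '4ogp:4ogp'.
Captured: group 1 = '4ogp'.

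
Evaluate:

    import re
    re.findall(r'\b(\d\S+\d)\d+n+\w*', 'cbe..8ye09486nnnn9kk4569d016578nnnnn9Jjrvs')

The pattern matches a word boundary (`\b`, zero-width); then a digit, then one or more of a non-whitespace character, then a digit (captured); then one or more of a digit, then one or more of a literal 'n', then zero or more of a word character.
With a single group, `findall` returns only what that group captured — 1 item.

['8ye09486nnnn9kk4569d01657']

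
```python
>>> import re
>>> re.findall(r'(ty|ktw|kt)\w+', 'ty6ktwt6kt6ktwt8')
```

['ty']

Matches: at [0:16] match 'ty6ktwt6kt6ktwt8', group 1 = 'ty'.
`findall` collects group 1 from the one match (1 total).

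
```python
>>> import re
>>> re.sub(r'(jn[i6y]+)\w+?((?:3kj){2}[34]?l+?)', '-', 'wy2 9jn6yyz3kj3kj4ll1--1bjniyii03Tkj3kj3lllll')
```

This matches the literal 'jn', then one or more of one of [i6y] (captured); then one or more of a word character (lazy); then the literal '3kj' repeated 2 times, then optionally one of [34], then one or more of a literal 'l' (lazy) (captured).
A non-greedy quantifier consumes as few characters as it can — just enough that the remainder of the pattern still matches from where it stops; whatever follows it matches normally.
Matches: at [5:19] → 'jn6yyz3kj3kj4l'.
`sub` substitutes '-' at each match site.

'wy2 9-l1--1bjniyii03Tkj3kj3lllll'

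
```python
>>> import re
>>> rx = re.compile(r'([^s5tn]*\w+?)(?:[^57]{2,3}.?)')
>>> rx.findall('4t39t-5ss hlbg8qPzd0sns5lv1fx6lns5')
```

['4t', '5', 'lbg8qPzd0s', 'lv1fx6l']

A `+?`/`*?`/`{m,n}?` starts at its minimum and grows only as far as needed for what follows to match.
With a single group, `findall` returns only what that group captured — 4 items.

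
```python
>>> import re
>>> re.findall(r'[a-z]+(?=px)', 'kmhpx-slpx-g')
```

['kmh', 'sl']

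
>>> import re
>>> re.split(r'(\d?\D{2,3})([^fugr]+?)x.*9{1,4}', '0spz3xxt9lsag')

A non-greedy quantifier consumes as few characters as it can — just enough that the remainder of the pattern still matches from where it stops; whatever follows it matches normally.
Because the pattern has a capturing group, `split` also inserts each captured text between the pieces.

['', '0spz', '3', 'lsag']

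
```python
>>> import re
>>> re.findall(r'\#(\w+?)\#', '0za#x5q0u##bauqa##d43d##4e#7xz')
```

['x5q0u', 'bauqa', 'd43d', '4e']

Scanning left to right: at [3:10] match '#x5q0u#', group 1 = 'x5q0u'; at [10:17] match '#bauqa#', group 1 = 'bauqa'; at [17:23] match '#d43d#', group 1 = 'd43d'; at [23:27] match '#4e#', group 1 = '4e'.
One capturing group, so `findall` returns just the captured substring from each match — 4 in all.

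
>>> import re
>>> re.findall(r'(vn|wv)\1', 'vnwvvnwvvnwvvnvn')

`\1` has to match the exact text group 1 already captured.
With a single group, `findall` returns only what that group captured — 1 item.

['vn']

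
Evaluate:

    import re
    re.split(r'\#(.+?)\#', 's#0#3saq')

['s', '0', '3saq']

Matches to split on: at [1:4] → '#0#'.
The group in the pattern means `split` returns the separators' captures alongside the pieces.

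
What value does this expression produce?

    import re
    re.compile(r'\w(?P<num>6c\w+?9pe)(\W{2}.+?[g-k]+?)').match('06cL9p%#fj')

None

Pattern: a word character; then the literal '6c', then one or more of a word character (lazy), then the literal '9pe' (captured as 'num'); then exactly 2 of a non-word character, then one or more of any character (lazy), then one or more of a character in [g-k] (lazy) (captured).
`match` is anchored at position 0; if the pattern doesn't fit there, it returns None.
Here the string doesn't start with a match, so the call returns None.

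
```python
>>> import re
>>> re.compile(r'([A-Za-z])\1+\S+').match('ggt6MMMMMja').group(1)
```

'g'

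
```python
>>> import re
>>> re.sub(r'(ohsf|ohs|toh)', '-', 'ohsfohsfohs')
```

'---'

Branches in `(...|...)` are attempted left-to-right; the first branch that allows the whole pattern to succeed is taken.
Matches: at [0:4] → 'ohsf'; at [4:8] → 'ohsf'; at [8:11] → 'ohs'.
`sub` substitutes '-' at each match site.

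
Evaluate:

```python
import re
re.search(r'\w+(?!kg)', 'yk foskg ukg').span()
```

(0, 2)

`(?!…)`/`(?<!…)` only lets a position through if the neighbouring text does NOT match; no characters are consumed.
The match spans [0:2] → 'yk'.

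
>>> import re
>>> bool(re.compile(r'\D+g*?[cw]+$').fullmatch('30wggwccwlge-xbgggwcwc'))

False

This matches one or more of a non-digit; then zero or more of the literal 'g' (lazy), then one or more of one of [cw]; then anchored at the end.
`fullmatch` succeeds only if the pattern covers the string from start to end.
Here the string isn't matched end-to-end, so the call returns None, and `bool(None)` is False.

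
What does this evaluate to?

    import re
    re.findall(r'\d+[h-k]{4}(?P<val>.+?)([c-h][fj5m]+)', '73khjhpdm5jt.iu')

[('p', 'dm5j')]

The pattern matches one or more of a digit, then exactly 4 of a character in [h-k]; then one or more of any character (lazy) (captured as 'val'); then a character in [c-h], then one or more of one of [fj5m] (captured).
Matches: at [0:11] match '73khjhpdm5j', groups = ('p', 'dm5j').
Multiple groups make `findall` return tuples — one 2-tuple for the one match.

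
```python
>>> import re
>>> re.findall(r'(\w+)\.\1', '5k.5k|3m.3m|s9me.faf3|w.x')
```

The backreference `\1` re-matches whatever the first group consumed, character for character.
Walking the string: at [0:5] match '5k.5k', group 1 = '5k'; at [6:11] match '3m.3m', group 1 = '3m'.
`findall` collects group 1 from each match (2 total).

['5k', '3m']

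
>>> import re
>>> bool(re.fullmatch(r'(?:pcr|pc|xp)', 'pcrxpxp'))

`re.fullmatch` is like wrapping the pattern in `^…$` (in single-line mode).
Here the string isn't matched end-to-end, so the call returns None, and `bool(None)` is False.

False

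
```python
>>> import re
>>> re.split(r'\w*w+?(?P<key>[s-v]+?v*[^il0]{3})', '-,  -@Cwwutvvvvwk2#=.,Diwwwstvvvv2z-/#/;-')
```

Pattern: zero or more of a word character, then one or more of the literal 'w' (lazy); then one or more of a character in [s-v] (lazy), then zero or more of the literal 'v', then exactly 3 of any character except [il0] (captured as 'key').
Matches to split on: at [6:13] → 'Cwwutvv'; at [22:31] → 'Diwwwstvv'.
The group in the pattern means `split` returns the separators' captures alongside the pieces.

['-,  -@', 'utvv', 'vvwk2#=.,', 'stvv', 'vv2z-/#/;-']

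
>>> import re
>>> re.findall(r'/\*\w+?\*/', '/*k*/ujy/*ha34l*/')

['/*k*/', '/*ha34l*/']

Scanning left to right: at [0:5] → '/*k*/'; at [8:17] → '/*ha34l*/'.
`findall` yields the raw match text (2 of them) because the pattern has no groups.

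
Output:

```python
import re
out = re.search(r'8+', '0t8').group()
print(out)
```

8

The pattern matches one or more of a literal '8'.
`re.search` scans for the first position where the pattern succeeds.
The match spans [2:3] → '8'.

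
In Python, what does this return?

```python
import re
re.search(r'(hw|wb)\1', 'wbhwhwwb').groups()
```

The backreference `\1` re-matches whatever the first group consumed, character for character.
`re.search` tries every starting position until one works.
The match spans [2:6] → 'hwhw'.
Captured: group 1 = 'hw'.

('hw',)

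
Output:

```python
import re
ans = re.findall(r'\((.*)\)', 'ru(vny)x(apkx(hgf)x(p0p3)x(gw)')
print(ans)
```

One capturing group, so `findall` returns just the captured substring from the one match — 1 in all.

['vny)x(apkx(hgf)x(p0p3)x(gw']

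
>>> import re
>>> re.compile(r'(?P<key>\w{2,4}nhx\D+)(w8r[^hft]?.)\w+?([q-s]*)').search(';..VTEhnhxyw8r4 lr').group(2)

Pattern: 2 to 4 of a word character, then the literal 'nhx', then one or more of a non-digit (captured as 'key'); then the literal 'w8r', then optionally any character except [hft], then any character (captured); then one or more of a word character (lazy); then zero or more of a character in [q-s] (captured).
Because the quantifier is non-greedy, it stops expanding at the earliest point where the rest of the pattern can succeed.
Unlike `match`, `search` isn't anchored — it looks for the pattern anywhere in the string.
The match spans [3:18] → 'VTEhnhxyw8r4 lr'.
Captured: group 1 = 'VTEhnhxy', group 2 = 'w8r4 ', group 3 = 'r'.

'w8r4 '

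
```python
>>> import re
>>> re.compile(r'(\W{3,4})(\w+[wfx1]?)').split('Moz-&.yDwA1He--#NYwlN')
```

This matches 3 to 4 of a non-word character (captured); then one or more of a word character, then optionally one of [wfx1] (captured).
`re.split` interleaves the captured-group text with the surrounding fragments.

['Moz', '-&.', 'yDwA1He', '', '--#', 'NYwlN', '']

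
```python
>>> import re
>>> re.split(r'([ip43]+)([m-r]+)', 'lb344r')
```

['lb', '344', 'r', '']

Pattern: one or more of one of [ip43] (captured); then one or more of a character in [m-r] (captured).
Matches to split on: at [2:6] → '344r'.
The group in the pattern means `split` returns the separators' captures alongside the pieces.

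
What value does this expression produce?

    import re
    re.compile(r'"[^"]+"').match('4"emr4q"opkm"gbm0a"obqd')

None

With `match`, the pattern is implicitly anchored at the beginning.
Here the pattern fails at index 0, so the call returns None.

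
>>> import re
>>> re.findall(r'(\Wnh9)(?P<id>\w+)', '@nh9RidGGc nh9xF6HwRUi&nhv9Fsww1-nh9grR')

This matches a non-word character, then the literal 'nh9' (captured); then one or more of a word character (captured as 'id').
2 groups means each result is a tuple of 2 captured strings — 3 here.

[('@nh9', 'RidGGc'), (' nh9', 'xF6HwRUi'), ('-nh9', 'grR')]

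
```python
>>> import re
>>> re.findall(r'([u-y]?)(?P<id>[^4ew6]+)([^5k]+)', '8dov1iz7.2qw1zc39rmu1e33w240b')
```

[('', '8dov1iz7.2q', 'w1zc39rmu1e33w240b')]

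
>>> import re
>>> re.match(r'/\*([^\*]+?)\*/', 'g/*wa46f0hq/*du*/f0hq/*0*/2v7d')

`match` is anchored at position 0; if the pattern doesn't fit there, it returns None.
Here the pattern fails at index 0, so the call returns None.

None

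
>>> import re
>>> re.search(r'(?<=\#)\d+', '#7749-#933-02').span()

The positive lookaround only admits positions where the adjacent text matches; those characters stay outside the span.
`search` walks the string left to right and returns the first match it finds.
The match spans [1:5] → '7749'.

(1, 5)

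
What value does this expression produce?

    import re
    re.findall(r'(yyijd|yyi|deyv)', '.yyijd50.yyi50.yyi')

['yyijd', 'yyi', 'yyi']

Alternation tries branches left to right and keeps the first one that lets the overall match succeed at that position.
Matches: at [1:6] match 'yyijd', group 1 = 'yyijd'; at [9:12] match 'yyi', group 1 = 'yyi'; at [15:18] match 'yyi', group 1 = 'yyi'.
`findall` collects group 1 from each match (3 total).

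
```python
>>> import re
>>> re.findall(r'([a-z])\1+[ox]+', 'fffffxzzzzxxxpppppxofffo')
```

['f', 'z', 'p', 'f']

`\1` has to match the exact text group 1 already captured.
With a single group, `findall` returns only what that group captured — 4 items.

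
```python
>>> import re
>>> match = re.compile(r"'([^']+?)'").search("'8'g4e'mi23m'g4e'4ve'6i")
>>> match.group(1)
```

'8'

`search` walks the string left to right and returns the first match it finds.
The match spans [0:3] → "'8'".
Captured: group 1 = '8'.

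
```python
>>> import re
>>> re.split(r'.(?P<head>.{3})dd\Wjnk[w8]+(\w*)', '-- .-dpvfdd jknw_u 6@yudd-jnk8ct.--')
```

The pattern matches any character; then exactly 3 of any character (captured as 'head'); then the literal 'dd', then a non-word character, then the literal 'jnk'; then one or more of one of [w8]; then zero or more of a word character (captured).
Matches to split on: at [19:32] → '6@yudd-jnk8ct'.
With a capturing group present, the delimiter's captured portion is kept in the result list.

['-- .-dpvfdd jknw_u ', '@yu', 'ct', '.--']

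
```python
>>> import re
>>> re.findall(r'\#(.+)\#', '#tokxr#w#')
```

['tokxr#w']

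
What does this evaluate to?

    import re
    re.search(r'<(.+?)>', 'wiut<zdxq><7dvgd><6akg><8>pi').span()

(4, 10)

The match spans [4:10] → '<zdxq>'.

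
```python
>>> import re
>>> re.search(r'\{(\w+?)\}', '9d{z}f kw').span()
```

(2, 5)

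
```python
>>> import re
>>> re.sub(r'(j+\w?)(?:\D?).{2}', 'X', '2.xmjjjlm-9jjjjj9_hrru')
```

'2.xmXXru'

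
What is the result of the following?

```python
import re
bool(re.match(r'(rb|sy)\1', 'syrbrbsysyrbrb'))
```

False

The backreference `\1` re-matches whatever the first group consumed, character for character.
`match` is anchored at position 0; if the pattern doesn't fit there, it returns None.
Here the string doesn't start with a match, so the call returns None, and `bool(None)` is False.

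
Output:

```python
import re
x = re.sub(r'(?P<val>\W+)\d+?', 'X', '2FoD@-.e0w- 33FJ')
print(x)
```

2FoD@-.e0wX3FJ

Because the quantifier is non-greedy, it stops expanding at the earliest point where the rest of the pattern can succeed.
Every occurrence is swapped for 'X'.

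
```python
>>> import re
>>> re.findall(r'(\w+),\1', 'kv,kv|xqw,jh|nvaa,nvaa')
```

`\1` has to match the exact text group 1 already captured.
`findall` collects group 1 from each match (2 total).

['kv', 'nvaa']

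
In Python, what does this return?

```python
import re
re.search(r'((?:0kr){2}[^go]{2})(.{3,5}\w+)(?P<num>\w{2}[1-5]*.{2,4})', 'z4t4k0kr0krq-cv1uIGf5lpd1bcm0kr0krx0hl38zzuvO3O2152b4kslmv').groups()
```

('0kr0krq-', 'cv1uIGf5lpd1bcm0kr0krx0hl38zzuvO3O2152b4k', 'slmv')

The pattern matches the literal '0kr' repeated 2 times, then exactly 2 of any character except [go] (captured); then 3 to 5 of any character, then one or more of a word character (captured); then exactly 2 of a word character, then zero or more of a character in [1-5], then 2 to 4 of any character (captured as 'num').
`re.search` tries every starting position until one works.
The match spans [5:58] → '0kr0krq-cv1uIGf5lpd1bcm0kr0krx0hl38zzuvO3O2152b4kslmv'.
Captured: group 1 = '0kr0krq-', group 2 = 'cv1uIGf5lpd1bcm0kr0krx0hl38zzuvO3O2152b4k', group 3 = 'slmv'.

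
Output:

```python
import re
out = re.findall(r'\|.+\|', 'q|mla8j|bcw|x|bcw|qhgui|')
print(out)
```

['|mla8j|bcw|x|bcw|qhgui|']

With no groups in the pattern, `findall` gives back each whole match — 1 here.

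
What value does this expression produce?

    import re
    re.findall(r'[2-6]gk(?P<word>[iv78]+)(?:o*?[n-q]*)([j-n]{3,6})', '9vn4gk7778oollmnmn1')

This matches a character in [2-6], then the literal 'gk'; then one or more of one of [iv78] (captured as 'word'); then zero or more of a literal 'o' (lazy), then zero or more of a character in [n-q] (non-capturing group); then 3 to 6 of a character in [j-n] (captured).
Matches: at [3:18] match '4gk7778oollmnmn', groups = ('7778', 'llmnmn').
`findall` packs the 2 group values into a tuple for every match.

[('7778', 'llmnmn')]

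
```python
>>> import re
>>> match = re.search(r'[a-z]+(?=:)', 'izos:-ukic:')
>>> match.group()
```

Lookahead/lookbehind check context without consuming it, so the matched span excludes the asserted characters.
The match spans [0:4] → 'izos'.

'izos'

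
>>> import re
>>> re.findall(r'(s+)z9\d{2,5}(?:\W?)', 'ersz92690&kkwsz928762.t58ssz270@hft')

This matches one or more of a literal 's' (captured); then the literal 'z9', then 2 to 5 of a digit; then optionally a non-word character (non-capturing group).
One capturing group, so `findall` returns just the captured substring from each match — 2 in all.

['s', 's']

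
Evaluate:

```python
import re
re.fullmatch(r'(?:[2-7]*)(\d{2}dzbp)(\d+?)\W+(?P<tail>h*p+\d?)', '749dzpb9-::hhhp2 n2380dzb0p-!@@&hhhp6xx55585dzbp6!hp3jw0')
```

None

`re.fullmatch` requires the pattern to consume the entire string.
Here the string isn't matched end-to-end, so the call returns None.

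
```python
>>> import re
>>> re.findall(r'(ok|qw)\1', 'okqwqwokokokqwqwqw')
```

['qw', 'ok', 'qw']

The backreference `\1` re-matches whatever the first group consumed, character for character.
Walking the string: at [2:6] match 'qwqw', group 1 = 'qw'; at [6:10] match 'okok', group 1 = 'ok'; at [12:16] match 'qwqw', group 1 = 'qw'.
Because there's exactly one group, `findall` drops the full match and keeps group 1 from each hit.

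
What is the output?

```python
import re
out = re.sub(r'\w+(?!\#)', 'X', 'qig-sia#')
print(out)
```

A negative assertion filters positions out without eating any characters.
Each match is replaced by 'X'.

X-Xa#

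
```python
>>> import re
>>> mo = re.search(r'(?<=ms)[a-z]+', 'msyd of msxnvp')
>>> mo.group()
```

Lookahead/lookbehind check context without consuming it, so the matched span excludes the asserted characters.
The match spans [2:4] → 'yd'.

'yd'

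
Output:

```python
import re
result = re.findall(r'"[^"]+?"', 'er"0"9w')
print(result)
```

['"0"']

Walking the string: at [2:5] → '"0"'.
With no groups in the pattern, `findall` gives back each whole match — 1 here.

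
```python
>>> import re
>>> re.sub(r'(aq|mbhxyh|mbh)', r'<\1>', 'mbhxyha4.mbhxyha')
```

Alternation tries branches left to right and keeps the first one that lets the overall match succeed at that position.
The replacement refers to a captured group, so each match is rewritten using its own captured text.

'<mbhxyh>a4.<mbhxyh>a'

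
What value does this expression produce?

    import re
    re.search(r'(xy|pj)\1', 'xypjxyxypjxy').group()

'xyxy'

`\1` has to match the exact text group 1 already captured.
`re.search` tries every starting position until one works.
The match spans [4:8] → 'xyxy'.
Captured: group 1 = 'xy'.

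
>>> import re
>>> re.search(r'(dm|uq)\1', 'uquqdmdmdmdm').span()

(0, 4)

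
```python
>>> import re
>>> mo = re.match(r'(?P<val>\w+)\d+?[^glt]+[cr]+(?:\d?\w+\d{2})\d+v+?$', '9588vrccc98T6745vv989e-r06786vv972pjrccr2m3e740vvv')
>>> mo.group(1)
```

The match spans [0:50] → '9588vrccc98T6745vv989e-r06786vv972pjrccr2m3e740vvv'.
Captured: group 1 = '9588vrccc98T6745vv98'.

'9588vrccc98T6745vv98'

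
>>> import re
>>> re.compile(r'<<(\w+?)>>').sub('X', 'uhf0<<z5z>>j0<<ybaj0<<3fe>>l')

Matches: at [4:11] → '<<z5z>>'; at [20:27] → '<<3fe>>'.
Each match is replaced by 'X'.

'uhf0Xj0<<ybaj0Xl'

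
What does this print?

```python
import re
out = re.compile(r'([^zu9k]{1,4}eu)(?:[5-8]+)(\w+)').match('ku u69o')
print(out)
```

None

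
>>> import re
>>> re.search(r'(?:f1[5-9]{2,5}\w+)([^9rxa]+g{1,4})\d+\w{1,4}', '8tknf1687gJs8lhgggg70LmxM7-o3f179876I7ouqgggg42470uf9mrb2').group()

Pattern: the literal 'f1', then 2 to 5 of a character in [5-9], then one or more of a word character (non-capturing group); then one or more of any character except [9rxa], then 1 to 4 of the literal 'g' (captured); then one or more of a digit, then 1 to 4 of a word character.
`search` walks the string left to right and returns the first match it finds.
The match spans [4:25] → 'f1687gJs8lhgggg70LmxM'.
Captured: group 1 = 'gg'.

'f1687gJs8lhgggg70LmxM'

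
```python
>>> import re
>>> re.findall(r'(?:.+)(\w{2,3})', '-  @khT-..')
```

['hT']

This matches one or more of any character (non-capturing group); then 2 to 3 of a word character (captured).
Matches: at [0:7] match '-  @khT', group 1 = 'hT'.
`findall` collects group 1 from the one match (1 total).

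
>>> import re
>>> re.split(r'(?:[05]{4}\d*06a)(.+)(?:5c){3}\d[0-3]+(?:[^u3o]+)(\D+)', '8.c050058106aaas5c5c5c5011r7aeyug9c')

['8.c', 'aas', 'ug', '9c']

Because the pattern has a capturing group, `split` also inserts each captured text between the pieces.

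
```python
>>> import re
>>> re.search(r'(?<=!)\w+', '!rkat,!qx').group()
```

The positive lookaround only admits positions where the adjacent text matches; those characters stay outside the span.
`re.search` tries every starting position until one works.
The match spans [1:5] → 'rkat'.

'rkat'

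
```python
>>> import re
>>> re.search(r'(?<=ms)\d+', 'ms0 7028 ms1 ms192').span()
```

The lookaround is zero-width — it requires the adjacent text to match without consuming it, so the asserted text isn't part of the match.
The match spans [2:3] → '0'.

(2, 3)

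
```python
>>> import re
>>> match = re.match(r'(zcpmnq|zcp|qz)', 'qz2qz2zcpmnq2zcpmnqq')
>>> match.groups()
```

With `match`, the pattern is implicitly anchored at the beginning.
The match spans [0:2] → 'qz'.
Captured: group 1 = 'qz'.

('qz',)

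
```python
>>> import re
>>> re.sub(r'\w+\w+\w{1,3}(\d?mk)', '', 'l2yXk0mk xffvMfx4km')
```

' xffvMfx4km'

Pattern: one or more of a word character, then one or more of a word character; then 1 to 3 of a word character; then optionally a digit, then the literal 'mk' (captured).
`sub` substitutes '' at each match site.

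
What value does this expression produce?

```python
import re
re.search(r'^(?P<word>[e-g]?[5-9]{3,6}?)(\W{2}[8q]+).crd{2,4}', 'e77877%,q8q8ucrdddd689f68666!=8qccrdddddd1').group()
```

'e77877%,q8q8ucrdddd'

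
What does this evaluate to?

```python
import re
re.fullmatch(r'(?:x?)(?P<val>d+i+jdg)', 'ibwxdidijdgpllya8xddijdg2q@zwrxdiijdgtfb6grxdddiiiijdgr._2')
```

None

`re.fullmatch` is like wrapping the pattern in `^…$` (in single-line mode).
Here the string isn't matched end-to-end, so the call returns None.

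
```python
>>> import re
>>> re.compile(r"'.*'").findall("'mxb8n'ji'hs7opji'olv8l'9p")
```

["'mxb8n'ji'hs7opji'olv8l'"]

`findall` yields the raw match text (1 of them) because the pattern has no groups.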